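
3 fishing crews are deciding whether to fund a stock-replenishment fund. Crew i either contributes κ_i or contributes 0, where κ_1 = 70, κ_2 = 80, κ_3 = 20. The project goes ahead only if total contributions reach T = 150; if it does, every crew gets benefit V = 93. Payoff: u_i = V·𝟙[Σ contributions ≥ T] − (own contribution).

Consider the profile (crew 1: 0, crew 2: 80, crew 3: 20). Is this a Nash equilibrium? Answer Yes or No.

Total = 100 < 150: not provided.
Crew 1 (pledges 0, payoff 0): pledging 70 → total 170, payoff 23. Profitable deviation.

No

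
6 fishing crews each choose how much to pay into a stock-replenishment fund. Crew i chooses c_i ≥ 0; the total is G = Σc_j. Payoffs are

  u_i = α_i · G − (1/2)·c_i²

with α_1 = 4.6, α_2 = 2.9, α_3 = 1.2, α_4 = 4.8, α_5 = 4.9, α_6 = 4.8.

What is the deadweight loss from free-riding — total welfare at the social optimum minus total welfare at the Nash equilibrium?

1127.03

Crew i's FOC: ∂u_i/∂c_i = α_i − c_i = 0, so c_i* = α_i.
NE contributions = (4.6, 2.9, 1.2, 4.8, 4.9, 4.8); G = 23.2.
W^NE = (Σα)·G − ½Σα_i² = 23.2² − ½·101.1 = 487.69.
Planner sets c_i = Σα_j = 23.2 for every i, so G^SO = 6·23.2 = 139.2.
W^SO = (Σα)·G^SO − ½·6·(Σα)² = (6/2)·23.2² = 1614.72.
Deadweight loss = W^SO − W^NE = 1127.03.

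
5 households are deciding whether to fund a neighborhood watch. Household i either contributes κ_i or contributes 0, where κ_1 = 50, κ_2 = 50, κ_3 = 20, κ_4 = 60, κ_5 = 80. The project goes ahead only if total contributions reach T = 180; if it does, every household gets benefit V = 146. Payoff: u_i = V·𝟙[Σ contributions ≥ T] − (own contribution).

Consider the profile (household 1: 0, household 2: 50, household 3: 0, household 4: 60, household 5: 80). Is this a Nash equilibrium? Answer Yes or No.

Yes

Total = 190 ≥ 180: provided.
Household 1 (pledges 0, payoff 146): pledging 50 → total 240, payoff 96. No gain.
Household 2 (pledges 50, payoff 96): dropping to 0 → total 140, payoff 0. No gain.
Household 3 (pledges 0, payoff 146): pledging 20 → total 210, payoff 126. No gain.
Household 4 (pledges 60, payoff 86): dropping to 0 → total 130, payoff 0. No gain.
Household 5 (pledges 80, payoff 66): dropping to 0 → total 110, payoff 0. No gain.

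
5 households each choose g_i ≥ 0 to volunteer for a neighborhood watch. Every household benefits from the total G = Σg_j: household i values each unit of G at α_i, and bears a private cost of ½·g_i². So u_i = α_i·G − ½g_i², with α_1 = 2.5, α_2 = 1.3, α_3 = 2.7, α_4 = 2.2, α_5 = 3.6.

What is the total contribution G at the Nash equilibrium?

12.3

Household i's FOC: ∂u_i/∂g_i = α_i − g_i = 0, so g_i* = α_i.
NE contributions = (2.5, 1.3, 2.7, 2.2, 3.6); G = 12.3.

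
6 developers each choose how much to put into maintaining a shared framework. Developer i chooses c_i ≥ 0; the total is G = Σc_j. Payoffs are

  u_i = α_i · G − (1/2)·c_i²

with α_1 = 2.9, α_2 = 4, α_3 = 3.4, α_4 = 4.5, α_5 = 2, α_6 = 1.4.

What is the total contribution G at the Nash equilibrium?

Developer i's FOC: ∂u_i/∂c_i = α_i − c_i = 0, so c_i* = α_i.
NE contributions = (2.9, 4, 3.4, 4.5, 2, 1.4); G = 18.2.

18.2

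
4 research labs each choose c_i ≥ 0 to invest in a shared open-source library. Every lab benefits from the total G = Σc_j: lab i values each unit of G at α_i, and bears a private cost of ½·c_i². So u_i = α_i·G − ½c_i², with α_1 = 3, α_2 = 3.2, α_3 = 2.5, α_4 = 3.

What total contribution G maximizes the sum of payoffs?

Planner FOC: ∂(Σu_j)/∂c_i = (Σα_j) − c_i = 0, so c_i^SO = Σα_j = 11.7 for every i; G^SO = 46.8.

46.8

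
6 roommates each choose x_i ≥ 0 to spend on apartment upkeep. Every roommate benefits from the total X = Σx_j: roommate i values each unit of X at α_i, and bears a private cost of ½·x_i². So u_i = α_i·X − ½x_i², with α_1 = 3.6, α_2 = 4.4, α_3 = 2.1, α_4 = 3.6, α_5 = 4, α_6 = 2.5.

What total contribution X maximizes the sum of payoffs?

121.2

Planner FOC: ∂(Σu_j)/∂x_i = (Σα_j) − x_i = 0, so x_i^SO = Σα_j = 20.2 for every i; X^SO = 121.2.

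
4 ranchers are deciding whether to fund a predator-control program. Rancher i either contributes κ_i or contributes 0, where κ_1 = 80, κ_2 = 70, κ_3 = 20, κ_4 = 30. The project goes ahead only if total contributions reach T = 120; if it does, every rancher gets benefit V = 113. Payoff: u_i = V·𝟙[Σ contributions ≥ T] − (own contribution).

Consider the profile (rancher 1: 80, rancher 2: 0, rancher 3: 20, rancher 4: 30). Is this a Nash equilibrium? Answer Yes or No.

Yes

Total = 130 ≥ 120: provided.
Rancher 1 (pledges 80, payoff 33): dropping to 0 → total 50, payoff 0. No gain.
Rancher 2 (pledges 0, payoff 113): pledging 70 → total 200, payoff 43. No gain.
Rancher 3 (pledges 20, payoff 93): dropping to 0 → total 110, payoff 0. No gain.
Rancher 4 (pledges 30, payoff 83): dropping to 0 → total 100, payoff 0. No gain.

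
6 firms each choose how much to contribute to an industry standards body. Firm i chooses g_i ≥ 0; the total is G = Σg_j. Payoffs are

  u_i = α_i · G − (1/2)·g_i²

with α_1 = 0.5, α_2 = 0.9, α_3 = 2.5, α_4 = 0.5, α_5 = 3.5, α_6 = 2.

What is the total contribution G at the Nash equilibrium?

9.9

Firm i's FOC: ∂u_i/∂g_i = α_i − g_i = 0, so g_i* = α_i.
NE contributions = (0.5, 0.9, 2.5, 0.5, 3.5, 2); G = 9.9.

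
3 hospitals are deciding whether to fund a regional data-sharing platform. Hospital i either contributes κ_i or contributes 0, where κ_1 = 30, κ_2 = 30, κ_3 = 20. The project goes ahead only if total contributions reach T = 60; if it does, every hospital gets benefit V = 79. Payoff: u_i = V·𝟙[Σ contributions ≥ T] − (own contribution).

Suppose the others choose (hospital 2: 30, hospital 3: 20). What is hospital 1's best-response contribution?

Others' total = 50. Contributing 30 brings total to 80 ≥ 60: gain V − κ_1 = 49.
Best response: 30.

30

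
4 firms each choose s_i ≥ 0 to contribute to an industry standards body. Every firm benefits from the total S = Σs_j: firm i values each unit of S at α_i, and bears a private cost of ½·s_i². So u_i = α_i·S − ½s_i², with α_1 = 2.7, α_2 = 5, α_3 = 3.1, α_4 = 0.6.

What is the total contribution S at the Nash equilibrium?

11.4

Firm i's FOC: ∂u_i/∂s_i = α_i − s_i = 0, so s_i* = α_i.
NE contributions = (2.7, 5, 3.1, 0.6); S = 11.4.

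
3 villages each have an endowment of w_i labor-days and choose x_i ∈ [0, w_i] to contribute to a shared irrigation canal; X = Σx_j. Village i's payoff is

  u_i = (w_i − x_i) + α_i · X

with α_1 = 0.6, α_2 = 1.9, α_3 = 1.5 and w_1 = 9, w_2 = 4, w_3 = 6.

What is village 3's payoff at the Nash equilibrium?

15

∂u_i/∂x_i = α_i − 1, so village i contributes w_i if α_i > 1, else 0.
α_i > 1 for i ∈ {2, 3}; NE contributions (0, 4, 6), X = 10.
u_3 = (6 − 6) + 1.5·10 = 15.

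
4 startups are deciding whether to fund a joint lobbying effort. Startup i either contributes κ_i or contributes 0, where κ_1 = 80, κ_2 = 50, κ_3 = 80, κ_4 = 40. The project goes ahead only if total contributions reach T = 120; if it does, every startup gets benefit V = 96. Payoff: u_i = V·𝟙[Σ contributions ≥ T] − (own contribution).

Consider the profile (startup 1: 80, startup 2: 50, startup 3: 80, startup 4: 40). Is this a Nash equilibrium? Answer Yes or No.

Total = 250 ≥ 120: provided.
Startup 1 (pledges 80, payoff 16): dropping to 0 → total 170, payoff 96. Profitable deviation.

No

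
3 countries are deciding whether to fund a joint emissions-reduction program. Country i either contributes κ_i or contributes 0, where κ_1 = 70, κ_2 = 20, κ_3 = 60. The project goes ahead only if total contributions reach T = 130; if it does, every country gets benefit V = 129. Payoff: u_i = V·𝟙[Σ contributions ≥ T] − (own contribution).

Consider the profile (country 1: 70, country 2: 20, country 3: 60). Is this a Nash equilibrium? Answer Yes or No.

No

Total = 150 ≥ 130: provided.
Country 1 (pledges 70, payoff 59): dropping to 0 → total 80, payoff 0. No gain.
Country 2 (pledges 20, payoff 109): dropping to 0 → total 130, payoff 129. Profitable deviation.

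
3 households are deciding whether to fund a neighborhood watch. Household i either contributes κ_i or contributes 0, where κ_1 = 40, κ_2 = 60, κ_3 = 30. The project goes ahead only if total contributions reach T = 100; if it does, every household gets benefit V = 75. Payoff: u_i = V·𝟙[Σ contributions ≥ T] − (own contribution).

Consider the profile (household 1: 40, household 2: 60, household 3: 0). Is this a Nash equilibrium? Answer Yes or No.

Total = 100 ≥ 100: provided.
Household 1 (pledges 40, payoff 35): dropping to 0 → total 60, payoff 0. No gain.
Household 2 (pledges 60, payoff 15): dropping to 0 → total 40, payoff 0. No gain.
Household 3 (pledges 0, payoff 75): pledging 30 → total 130, payoff 45. No gain.

Yes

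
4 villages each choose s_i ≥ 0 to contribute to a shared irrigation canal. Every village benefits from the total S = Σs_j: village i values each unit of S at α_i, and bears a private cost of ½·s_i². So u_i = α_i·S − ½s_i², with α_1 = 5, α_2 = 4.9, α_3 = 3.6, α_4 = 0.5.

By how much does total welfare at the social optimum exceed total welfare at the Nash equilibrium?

Village i's FOC: ∂u_i/∂s_i = α_i − s_i = 0, so s_i* = α_i.
NE contributions = (5, 4.9, 3.6, 0.5); S = 14.
W^NE = (Σα)·S − ½Σα_i² = 14² − ½·62.22 = 164.89.
Planner sets s_i = Σα_j = 14 for every i, so S^SO = 4·14 = 56.
W^SO = (Σα)·S^SO − ½·4·(Σα)² = (4/2)·14² = 392.
Deadweight loss = W^SO − W^NE = 227.11.

227.11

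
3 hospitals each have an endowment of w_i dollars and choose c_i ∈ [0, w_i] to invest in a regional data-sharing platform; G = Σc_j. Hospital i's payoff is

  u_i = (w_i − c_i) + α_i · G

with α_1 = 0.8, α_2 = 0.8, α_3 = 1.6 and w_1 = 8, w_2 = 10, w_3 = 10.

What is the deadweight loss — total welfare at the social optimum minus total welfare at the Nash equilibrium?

39.6

∂u_i/∂c_i = α_i − 1, so hospital i contributes w_i if α_i > 1, else 0.
α_i > 1 for i ∈ {3}; NE contributions (0, 0, 10), G = 10.
W^NE = Σw_i − G^NE + (Σα_i)·G^NE = 28 + 2.2·10 = 50.
Planner: ∂(Σu_j)/∂c_i = Σα_j − 1 = 2.2 > 0, so everyone contributes w_i; G^SO = 28, W^SO = 28 + 2.2·28 = 89.6.
Deadweight loss = 39.6.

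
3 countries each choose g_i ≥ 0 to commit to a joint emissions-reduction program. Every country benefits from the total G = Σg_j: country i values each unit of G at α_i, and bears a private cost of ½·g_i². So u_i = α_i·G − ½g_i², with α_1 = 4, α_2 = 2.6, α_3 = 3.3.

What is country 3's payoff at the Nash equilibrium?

Country i's FOC: ∂u_i/∂g_i = α_i − g_i = 0, so g_i* = α_i.
NE contributions = (4, 2.6, 3.3); G = 9.9.
u_3 = α_3·G − ½·(g_3)² = 3.3·9.9 − ½·3.3² = 27.225.

27.225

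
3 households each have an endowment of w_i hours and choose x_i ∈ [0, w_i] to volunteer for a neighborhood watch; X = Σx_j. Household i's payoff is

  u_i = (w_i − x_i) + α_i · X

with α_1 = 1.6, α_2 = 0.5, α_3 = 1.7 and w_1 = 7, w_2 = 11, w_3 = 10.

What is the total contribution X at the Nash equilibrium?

17

∂u_i/∂x_i = α_i − 1, so household i contributes w_i if α_i > 1, else 0.
α_i > 1 for i ∈ {1, 3}; NE contributions (7, 0, 10), X = 17.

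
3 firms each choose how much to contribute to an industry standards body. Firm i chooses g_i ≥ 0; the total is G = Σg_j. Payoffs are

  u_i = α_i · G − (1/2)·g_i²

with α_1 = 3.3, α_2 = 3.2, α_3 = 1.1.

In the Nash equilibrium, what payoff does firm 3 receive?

7.755

Firm i's FOC: ∂u_i/∂g_i = α_i − g_i = 0, so g_i* = α_i.
NE contributions = (3.3, 3.2, 1.1); G = 7.6.
u_3 = α_3·G − ½·(g_3)² = 1.1·7.6 − ½·1.1² = 7.755.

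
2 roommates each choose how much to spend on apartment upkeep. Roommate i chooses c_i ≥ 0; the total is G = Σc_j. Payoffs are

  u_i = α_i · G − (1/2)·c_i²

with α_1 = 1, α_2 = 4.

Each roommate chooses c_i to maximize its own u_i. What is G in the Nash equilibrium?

5

Roommate i's FOC: ∂u_i/∂c_i = α_i − c_i = 0, so c_i* = α_i.
NE contributions = (1, 4); G = 5.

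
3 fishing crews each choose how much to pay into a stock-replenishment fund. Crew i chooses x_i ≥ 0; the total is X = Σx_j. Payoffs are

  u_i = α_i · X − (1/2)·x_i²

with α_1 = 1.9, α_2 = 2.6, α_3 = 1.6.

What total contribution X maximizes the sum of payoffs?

18.3

Planner FOC: ∂(Σu_j)/∂x_i = (Σα_j) − x_i = 0, so x_i^SO = Σα_j = 6.1 for every i; X^SO = 18.3.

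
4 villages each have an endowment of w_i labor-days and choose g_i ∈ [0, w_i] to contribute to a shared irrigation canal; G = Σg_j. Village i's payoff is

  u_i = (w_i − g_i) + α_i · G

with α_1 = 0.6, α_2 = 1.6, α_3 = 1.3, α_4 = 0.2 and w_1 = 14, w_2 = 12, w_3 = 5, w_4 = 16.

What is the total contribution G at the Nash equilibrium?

∂u_i/∂g_i = α_i − 1, so village i contributes w_i if α_i > 1, else 0.
α_i > 1 for i ∈ {2, 3}; NE contributions (0, 12, 5, 0), G = 17.

17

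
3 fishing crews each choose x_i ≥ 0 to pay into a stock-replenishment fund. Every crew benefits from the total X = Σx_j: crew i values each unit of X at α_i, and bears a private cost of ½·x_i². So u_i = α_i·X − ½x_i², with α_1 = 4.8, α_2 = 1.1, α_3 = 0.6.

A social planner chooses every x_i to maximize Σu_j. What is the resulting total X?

Planner FOC: ∂(Σu_j)/∂x_i = (Σα_j) − x_i = 0, so x_i^SO = Σα_j = 6.5 for every i; X^SO = 19.5.

19.5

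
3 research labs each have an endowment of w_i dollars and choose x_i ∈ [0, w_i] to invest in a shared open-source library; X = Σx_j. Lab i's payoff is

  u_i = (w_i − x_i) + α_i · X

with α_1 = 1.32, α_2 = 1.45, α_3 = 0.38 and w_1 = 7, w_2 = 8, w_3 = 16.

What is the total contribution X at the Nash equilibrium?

15

∂u_i/∂x_i = α_i − 1, so lab i contributes w_i if α_i > 1, else 0.
α_i > 1 for i ∈ {1, 2}; NE contributions (7, 8, 0), X = 15.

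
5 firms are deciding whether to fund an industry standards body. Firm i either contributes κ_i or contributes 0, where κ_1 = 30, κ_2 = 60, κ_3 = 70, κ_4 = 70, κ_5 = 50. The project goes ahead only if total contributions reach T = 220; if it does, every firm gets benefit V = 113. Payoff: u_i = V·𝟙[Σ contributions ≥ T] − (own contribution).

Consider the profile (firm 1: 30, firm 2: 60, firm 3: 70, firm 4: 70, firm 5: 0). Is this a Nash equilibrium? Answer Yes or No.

Total = 230 ≥ 220: provided.
Firm 1 (pledges 30, payoff 83): dropping to 0 → total 200, payoff 0. No gain.
Firm 2 (pledges 60, payoff 53): dropping to 0 → total 170, payoff 0. No gain.
Firm 3 (pledges 70, payoff 43): dropping to 0 → total 160, payoff 0. No gain.
Firm 4 (pledges 70, payoff 43): dropping to 0 → total 160, payoff 0. No gain.
Firm 5 (pledges 0, payoff 113): pledging 50 → total 280, payoff 63. No gain.

Yes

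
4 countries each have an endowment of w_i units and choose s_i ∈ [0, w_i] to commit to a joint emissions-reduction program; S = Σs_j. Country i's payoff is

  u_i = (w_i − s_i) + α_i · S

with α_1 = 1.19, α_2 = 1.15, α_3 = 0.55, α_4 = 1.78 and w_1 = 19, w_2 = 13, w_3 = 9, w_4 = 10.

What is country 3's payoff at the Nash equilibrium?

32.1

∂u_i/∂s_i = α_i − 1, so country i contributes w_i if α_i > 1, else 0.
α_i > 1 for i ∈ {1, 2, 4}; NE contributions (19, 13, 0, 10), S = 42.
u_3 = (9 − 0) + 0.55·42 = 32.1.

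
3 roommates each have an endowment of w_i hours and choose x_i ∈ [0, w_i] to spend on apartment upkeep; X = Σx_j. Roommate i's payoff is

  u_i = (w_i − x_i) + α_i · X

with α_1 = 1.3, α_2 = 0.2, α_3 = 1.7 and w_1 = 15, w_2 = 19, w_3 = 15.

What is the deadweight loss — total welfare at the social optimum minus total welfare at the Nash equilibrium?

41.8

∂u_i/∂x_i = α_i − 1, so roommate i contributes w_i if α_i > 1, else 0.
α_i > 1 for i ∈ {1, 3}; NE contributions (15, 0, 15), X = 30.
W^NE = Σw_i − X^NE + (Σα_i)·X^NE = 49 + 2.2·30 = 115.
Planner: ∂(Σu_j)/∂x_i = Σα_j − 1 = 2.2 > 0, so everyone contributes w_i; X^SO = 49, W^SO = 49 + 2.2·49 = 156.8.
Deadweight loss = 41.8.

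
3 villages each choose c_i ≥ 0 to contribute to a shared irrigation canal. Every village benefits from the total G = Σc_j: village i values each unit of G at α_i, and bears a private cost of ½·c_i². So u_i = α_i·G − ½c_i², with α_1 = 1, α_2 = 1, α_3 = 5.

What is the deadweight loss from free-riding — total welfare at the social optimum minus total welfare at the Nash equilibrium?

38

Village i's FOC: ∂u_i/∂c_i = α_i − c_i = 0, so c_i* = α_i.
NE contributions = (1, 1, 5); G = 7.
W^NE = (Σα)·G − ½Σα_i² = 7² − ½·27 = 35.5.
Planner sets c_i = Σα_j = 7 for every i, so G^SO = 3·7 = 21.
W^SO = (Σα)·G^SO − ½·3·(Σα)² = (3/2)·7² = 73.5.
Deadweight loss = W^SO − W^NE = 38.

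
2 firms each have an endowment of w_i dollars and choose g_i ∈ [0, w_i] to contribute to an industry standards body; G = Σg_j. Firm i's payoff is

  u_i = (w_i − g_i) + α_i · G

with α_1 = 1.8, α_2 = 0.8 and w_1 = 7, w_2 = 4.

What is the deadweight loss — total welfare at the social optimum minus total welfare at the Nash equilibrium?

6.4

∂u_i/∂g_i = α_i − 1, so firm i contributes w_i if α_i > 1, else 0.
α_i > 1 for i ∈ {1}; NE contributions (7, 0), G = 7.
W^NE = Σw_i − G^NE + (Σα_i)·G^NE = 11 + 1.6·7 = 22.2.
Planner: ∂(Σu_j)/∂g_i = Σα_j − 1 = 1.6 > 0, so everyone contributes w_i; G^SO = 11, W^SO = 11 + 1.6·11 = 28.6.
Deadweight loss = 6.4.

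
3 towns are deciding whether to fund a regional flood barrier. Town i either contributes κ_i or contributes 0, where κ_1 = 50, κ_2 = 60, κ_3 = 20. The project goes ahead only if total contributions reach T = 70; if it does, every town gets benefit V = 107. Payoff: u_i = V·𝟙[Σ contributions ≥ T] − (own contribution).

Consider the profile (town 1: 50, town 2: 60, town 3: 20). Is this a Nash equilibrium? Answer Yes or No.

Total = 130 ≥ 70: provided.
Town 1 (pledges 50, payoff 57): dropping to 0 → total 80, payoff 107. Profitable deviation.

No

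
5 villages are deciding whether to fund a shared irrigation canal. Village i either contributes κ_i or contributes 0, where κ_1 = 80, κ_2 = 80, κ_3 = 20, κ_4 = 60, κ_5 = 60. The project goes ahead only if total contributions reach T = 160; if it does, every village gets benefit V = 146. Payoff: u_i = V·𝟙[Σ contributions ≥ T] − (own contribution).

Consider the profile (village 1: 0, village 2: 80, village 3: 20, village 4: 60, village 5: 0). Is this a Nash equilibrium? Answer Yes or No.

Yes

Total = 160 ≥ 160: provided.
Village 1 (pledges 0, payoff 146): pledging 80 → total 240, payoff 66. No gain.
Village 2 (pledges 80, payoff 66): dropping to 0 → total 80, payoff 0. No gain.
Village 3 (pledges 20, payoff 126): dropping to 0 → total 140, payoff 0. No gain.
Village 4 (pledges 60, payoff 86): dropping to 0 → total 100, payoff 0. No gain.
Village 5 (pledges 0, payoff 146): pledging 60 → total 220, payoff 86. No gain.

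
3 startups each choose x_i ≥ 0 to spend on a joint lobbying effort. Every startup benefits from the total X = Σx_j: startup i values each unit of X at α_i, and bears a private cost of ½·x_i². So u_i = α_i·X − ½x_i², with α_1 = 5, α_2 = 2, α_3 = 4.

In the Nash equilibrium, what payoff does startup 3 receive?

Startup i's FOC: ∂u_i/∂x_i = α_i − x_i = 0, so x_i* = α_i.
NE contributions = (5, 2, 4); X = 11.
u_3 = α_3·X − ½·(x_3)² = 4·11 − ½·4² = 36.

36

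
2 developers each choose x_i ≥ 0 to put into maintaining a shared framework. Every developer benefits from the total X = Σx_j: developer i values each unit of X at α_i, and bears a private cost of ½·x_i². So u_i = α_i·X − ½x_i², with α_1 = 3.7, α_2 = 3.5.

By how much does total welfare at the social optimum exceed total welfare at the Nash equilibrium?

12.97

Developer i's FOC: ∂u_i/∂x_i = α_i − x_i = 0, so x_i* = α_i.
NE contributions = (3.7, 3.5); X = 7.2.
W^NE = (Σα)·X − ½Σα_i² = 7.2² − ½·25.94 = 38.87.
Planner sets x_i = Σα_j = 7.2 for every i, so X^SO = 2·7.2 = 14.4.
W^SO = (Σα)·X^SO − ½·2·(Σα)² = (2/2)·7.2² = 51.84.
Deadweight loss = W^SO − W^NE = 12.97.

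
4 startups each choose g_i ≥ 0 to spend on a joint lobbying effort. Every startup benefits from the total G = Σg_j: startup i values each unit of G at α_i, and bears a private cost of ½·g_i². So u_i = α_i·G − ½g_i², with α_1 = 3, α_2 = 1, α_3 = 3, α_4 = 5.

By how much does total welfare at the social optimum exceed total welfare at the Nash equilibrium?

Startup i's FOC: ∂u_i/∂g_i = α_i − g_i = 0, so g_i* = α_i.
NE contributions = (3, 1, 3, 5); G = 12.
W^NE = (Σα)·G − ½Σα_i² = 12² − ½·44 = 122.
Planner sets g_i = Σα_j = 12 for every i, so G^SO = 4·12 = 48.
W^SO = (Σα)·G^SO − ½·4·(Σα)² = (4/2)·12² = 288.
Deadweight loss = W^SO − W^NE = 166.

166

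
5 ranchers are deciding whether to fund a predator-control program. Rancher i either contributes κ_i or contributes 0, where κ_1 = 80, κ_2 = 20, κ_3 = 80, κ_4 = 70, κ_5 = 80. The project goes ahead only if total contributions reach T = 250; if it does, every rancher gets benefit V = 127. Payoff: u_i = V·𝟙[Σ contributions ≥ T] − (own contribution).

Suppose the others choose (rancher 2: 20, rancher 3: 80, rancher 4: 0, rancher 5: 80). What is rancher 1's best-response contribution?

Others' total = 180. Contributing 80 brings total to 260 ≥ 250: gain V − κ_1 = 47.
Best response: 80.

80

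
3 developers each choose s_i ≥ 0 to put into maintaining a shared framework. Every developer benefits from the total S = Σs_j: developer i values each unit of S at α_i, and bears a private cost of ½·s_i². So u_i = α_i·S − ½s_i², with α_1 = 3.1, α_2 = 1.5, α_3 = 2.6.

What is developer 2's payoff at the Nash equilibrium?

9.675

Developer i's FOC: ∂u_i/∂s_i = α_i − s_i = 0, so s_i* = α_i.
NE contributions = (3.1, 1.5, 2.6); S = 7.2.
u_2 = α_2·S − ½·(s_2)² = 1.5·7.2 − ½·1.5² = 9.675.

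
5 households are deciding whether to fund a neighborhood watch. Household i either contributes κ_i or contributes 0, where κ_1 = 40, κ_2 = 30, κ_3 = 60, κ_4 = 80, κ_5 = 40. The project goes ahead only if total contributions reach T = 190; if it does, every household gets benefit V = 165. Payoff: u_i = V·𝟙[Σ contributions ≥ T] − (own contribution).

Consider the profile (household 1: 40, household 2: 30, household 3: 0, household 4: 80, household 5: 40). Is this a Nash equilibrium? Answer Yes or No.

Total = 190 ≥ 190: provided.
Household 1 (pledges 40, payoff 125): dropping to 0 → total 150, payoff 0. No gain.
Household 2 (pledges 30, payoff 135): dropping to 0 → total 160, payoff 0. No gain.
Household 3 (pledges 0, payoff 165): pledging 60 → total 250, payoff 105. No gain.
Household 4 (pledges 80, payoff 85): dropping to 0 → total 110, payoff 0. No gain.
Household 5 (pledges 40, payoff 125): dropping to 0 → total 150, payoff 0. No gain.

Yes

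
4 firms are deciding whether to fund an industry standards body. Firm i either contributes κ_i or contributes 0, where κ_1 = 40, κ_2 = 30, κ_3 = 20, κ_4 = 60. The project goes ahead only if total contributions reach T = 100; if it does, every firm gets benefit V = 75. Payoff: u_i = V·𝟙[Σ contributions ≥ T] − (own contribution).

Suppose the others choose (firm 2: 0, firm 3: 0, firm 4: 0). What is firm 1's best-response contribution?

Others' total = 0. Even contributing 40 gives 40 < 100: no benefit either way.
Best response: 0.

0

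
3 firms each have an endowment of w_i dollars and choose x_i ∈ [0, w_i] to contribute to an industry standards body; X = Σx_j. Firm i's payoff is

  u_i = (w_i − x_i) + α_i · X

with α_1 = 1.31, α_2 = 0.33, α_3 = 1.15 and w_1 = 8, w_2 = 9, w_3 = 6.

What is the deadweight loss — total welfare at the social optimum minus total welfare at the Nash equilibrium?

16.11

∂u_i/∂x_i = α_i − 1, so firm i contributes w_i if α_i > 1, else 0.
α_i > 1 for i ∈ {1, 3}; NE contributions (8, 0, 6), X = 14.
W^NE = Σw_i − X^NE + (Σα_i)·X^NE = 23 + 1.79·14 = 48.06.
Planner: ∂(Σu_j)/∂x_i = Σα_j − 1 = 1.79 > 0, so everyone contributes w_i; X^SO = 23, W^SO = 23 + 1.79·23 = 64.17.
Deadweight loss = 16.11.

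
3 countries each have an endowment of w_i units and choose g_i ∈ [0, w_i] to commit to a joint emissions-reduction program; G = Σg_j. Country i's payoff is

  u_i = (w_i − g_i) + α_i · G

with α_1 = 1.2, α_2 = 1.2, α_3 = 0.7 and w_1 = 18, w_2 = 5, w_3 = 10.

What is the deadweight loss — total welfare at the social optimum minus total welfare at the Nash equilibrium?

21

∂u_i/∂g_i = α_i − 1, so country i contributes w_i if α_i > 1, else 0.
α_i > 1 for i ∈ {1, 2}; NE contributions (18, 5, 0), G = 23.
W^NE = Σw_i − G^NE + (Σα_i)·G^NE = 33 + 2.1·23 = 81.3.
Planner: ∂(Σu_j)/∂g_i = Σα_j − 1 = 2.1 > 0, so everyone contributes w_i; G^SO = 33, W^SO = 33 + 2.1·33 = 102.3.
Deadweight loss = 21.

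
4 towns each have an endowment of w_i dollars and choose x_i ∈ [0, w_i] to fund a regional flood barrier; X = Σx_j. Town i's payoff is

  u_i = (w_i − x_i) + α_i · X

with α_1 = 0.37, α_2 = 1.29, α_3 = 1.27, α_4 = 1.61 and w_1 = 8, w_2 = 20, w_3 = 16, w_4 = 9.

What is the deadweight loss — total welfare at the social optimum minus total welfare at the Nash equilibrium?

∂u_i/∂x_i = α_i − 1, so town i contributes w_i if α_i > 1, else 0.
α_i > 1 for i ∈ {2, 3, 4}; NE contributions (0, 20, 16, 9), X = 45.
W^NE = Σw_i − X^NE + (Σα_i)·X^NE = 53 + 3.54·45 = 212.3.
Planner: ∂(Σu_j)/∂x_i = Σα_j − 1 = 3.54 > 0, so everyone contributes w_i; X^SO = 53, W^SO = 53 + 3.54·53 = 240.62.
Deadweight loss = 28.32.

28.32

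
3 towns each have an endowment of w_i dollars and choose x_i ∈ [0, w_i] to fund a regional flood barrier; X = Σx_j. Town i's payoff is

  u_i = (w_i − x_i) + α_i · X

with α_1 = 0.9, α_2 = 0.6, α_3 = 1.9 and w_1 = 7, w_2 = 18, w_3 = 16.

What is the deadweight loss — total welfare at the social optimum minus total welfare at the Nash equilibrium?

∂u_i/∂x_i = α_i − 1, so town i contributes w_i if α_i > 1, else 0.
α_i > 1 for i ∈ {3}; NE contributions (0, 0, 16), X = 16.
W^NE = Σw_i − X^NE + (Σα_i)·X^NE = 41 + 2.4·16 = 79.4.
Planner: ∂(Σu_j)/∂x_i = Σα_j − 1 = 2.4 > 0, so everyone contributes w_i; X^SO = 41, W^SO = 41 + 2.4·41 = 139.4.
Deadweight loss = 60.

60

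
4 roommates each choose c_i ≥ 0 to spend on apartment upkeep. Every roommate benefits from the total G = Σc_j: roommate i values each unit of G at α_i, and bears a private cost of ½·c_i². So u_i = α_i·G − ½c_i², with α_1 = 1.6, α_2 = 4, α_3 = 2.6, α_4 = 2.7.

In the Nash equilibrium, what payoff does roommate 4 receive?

Roommate i's FOC: ∂u_i/∂c_i = α_i − c_i = 0, so c_i* = α_i.
NE contributions = (1.6, 4, 2.6, 2.7); G = 10.9.
u_4 = α_4·G − ½·(c_4)² = 2.7·10.9 − ½·2.7² = 25.785.

25.785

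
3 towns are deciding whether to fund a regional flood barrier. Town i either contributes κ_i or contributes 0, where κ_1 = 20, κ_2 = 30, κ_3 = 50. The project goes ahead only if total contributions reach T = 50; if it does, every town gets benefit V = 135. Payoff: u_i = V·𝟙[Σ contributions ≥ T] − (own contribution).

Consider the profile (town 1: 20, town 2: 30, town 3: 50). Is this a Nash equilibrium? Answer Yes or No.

No

Total = 100 ≥ 50: provided.
Town 1 (pledges 20, payoff 115): dropping to 0 → total 80, payoff 135. Profitable deviation.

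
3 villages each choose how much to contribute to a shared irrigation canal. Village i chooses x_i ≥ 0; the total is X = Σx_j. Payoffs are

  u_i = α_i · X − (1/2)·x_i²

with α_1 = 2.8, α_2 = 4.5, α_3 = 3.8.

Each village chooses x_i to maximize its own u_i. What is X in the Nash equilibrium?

11.1

Village i's FOC: ∂u_i/∂x_i = α_i − x_i = 0, so x_i* = α_i.
NE contributions = (2.8, 4.5, 3.8); X = 11.1.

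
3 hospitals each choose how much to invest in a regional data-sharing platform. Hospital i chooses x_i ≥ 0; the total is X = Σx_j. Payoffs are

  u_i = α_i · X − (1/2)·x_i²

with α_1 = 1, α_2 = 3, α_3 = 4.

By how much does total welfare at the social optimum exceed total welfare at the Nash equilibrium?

Hospital i's FOC: ∂u_i/∂x_i = α_i − x_i = 0, so x_i* = α_i.
NE contributions = (1, 3, 4); X = 8.
W^NE = (Σα)·X − ½Σα_i² = 8² − ½·26 = 51.
Planner sets x_i = Σα_j = 8 for every i, so X^SO = 3·8 = 24.
W^SO = (Σα)·X^SO − ½·3·(Σα)² = (3/2)·8² = 96.
Deadweight loss = W^SO − W^NE = 45.

45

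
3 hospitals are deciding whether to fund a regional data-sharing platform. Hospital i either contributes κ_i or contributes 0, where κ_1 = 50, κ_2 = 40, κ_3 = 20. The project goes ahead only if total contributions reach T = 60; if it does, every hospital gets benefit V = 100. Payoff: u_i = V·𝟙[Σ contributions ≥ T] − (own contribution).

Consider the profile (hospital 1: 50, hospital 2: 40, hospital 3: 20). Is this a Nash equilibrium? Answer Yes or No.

Total = 110 ≥ 60: provided.
Hospital 1 (pledges 50, payoff 50): dropping to 0 → total 60, payoff 100. Profitable deviation.

No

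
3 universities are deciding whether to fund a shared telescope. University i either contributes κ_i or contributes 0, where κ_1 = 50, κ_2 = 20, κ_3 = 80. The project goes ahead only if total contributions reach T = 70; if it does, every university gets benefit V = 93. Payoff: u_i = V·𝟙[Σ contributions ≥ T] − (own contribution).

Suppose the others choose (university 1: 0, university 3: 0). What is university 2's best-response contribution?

Others' total = 0. Even contributing 20 gives 20 < 70: no benefit either way.
Best response: 0.

0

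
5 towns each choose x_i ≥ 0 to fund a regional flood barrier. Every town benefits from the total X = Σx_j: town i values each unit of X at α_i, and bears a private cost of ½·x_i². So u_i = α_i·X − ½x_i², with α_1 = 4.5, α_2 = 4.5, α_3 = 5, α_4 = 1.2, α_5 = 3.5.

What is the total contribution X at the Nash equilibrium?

Town i's FOC: ∂u_i/∂x_i = α_i − x_i = 0, so x_i* = α_i.
NE contributions = (4.5, 4.5, 5, 1.2, 3.5); X = 18.7.

18.7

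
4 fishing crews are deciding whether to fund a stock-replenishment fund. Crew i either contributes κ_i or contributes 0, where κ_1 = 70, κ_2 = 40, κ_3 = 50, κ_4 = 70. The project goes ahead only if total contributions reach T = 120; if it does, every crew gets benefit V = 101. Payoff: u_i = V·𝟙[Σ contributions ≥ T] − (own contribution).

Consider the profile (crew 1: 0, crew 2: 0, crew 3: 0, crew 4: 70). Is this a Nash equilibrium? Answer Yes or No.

No

Total = 70 < 120: not provided.
Crew 1 (pledges 0, payoff 0): pledging 70 → total 140, payoff 31. Profitable deviation.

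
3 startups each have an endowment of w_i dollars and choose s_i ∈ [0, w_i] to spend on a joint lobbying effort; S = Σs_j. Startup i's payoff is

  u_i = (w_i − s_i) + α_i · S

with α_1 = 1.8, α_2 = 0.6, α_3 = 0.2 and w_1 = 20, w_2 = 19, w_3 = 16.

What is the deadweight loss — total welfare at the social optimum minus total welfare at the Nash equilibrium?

∂u_i/∂s_i = α_i − 1, so startup i contributes w_i if α_i > 1, else 0.
α_i > 1 for i ∈ {1}; NE contributions (20, 0, 0), S = 20.
W^NE = Σw_i − S^NE + (Σα_i)·S^NE = 55 + 1.6·20 = 87.
Planner: ∂(Σu_j)/∂s_i = Σα_j − 1 = 1.6 > 0, so everyone contributes w_i; S^SO = 55, W^SO = 55 + 1.6·55 = 143.
Deadweight loss = 56.

56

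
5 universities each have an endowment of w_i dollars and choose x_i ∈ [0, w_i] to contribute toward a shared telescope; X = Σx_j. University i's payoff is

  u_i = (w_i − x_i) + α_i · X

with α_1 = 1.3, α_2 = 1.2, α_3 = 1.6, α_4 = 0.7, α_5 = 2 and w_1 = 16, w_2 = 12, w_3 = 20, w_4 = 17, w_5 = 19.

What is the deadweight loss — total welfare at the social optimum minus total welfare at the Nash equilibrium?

98.6

∂u_i/∂x_i = α_i − 1, so university i contributes w_i if α_i > 1, else 0.
α_i > 1 for i ∈ {1, 2, 3, 5}; NE contributions (16, 12, 20, 0, 19), X = 67.
W^NE = Σw_i − X^NE + (Σα_i)·X^NE = 84 + 5.8·67 = 472.6.
Planner: ∂(Σu_j)/∂x_i = Σα_j − 1 = 5.8 > 0, so everyone contributes w_i; X^SO = 84, W^SO = 84 + 5.8·84 = 571.2.
Deadweight loss = 98.6.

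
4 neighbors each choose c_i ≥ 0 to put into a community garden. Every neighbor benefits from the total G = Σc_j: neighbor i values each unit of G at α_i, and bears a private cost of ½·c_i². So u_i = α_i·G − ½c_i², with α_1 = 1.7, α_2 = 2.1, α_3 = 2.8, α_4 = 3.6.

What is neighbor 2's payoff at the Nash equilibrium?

Neighbor i's FOC: ∂u_i/∂c_i = α_i − c_i = 0, so c_i* = α_i.
NE contributions = (1.7, 2.1, 2.8, 3.6); G = 10.2.
u_2 = α_2·G − ½·(c_2)² = 2.1·10.2 − ½·2.1² = 19.215.

19.215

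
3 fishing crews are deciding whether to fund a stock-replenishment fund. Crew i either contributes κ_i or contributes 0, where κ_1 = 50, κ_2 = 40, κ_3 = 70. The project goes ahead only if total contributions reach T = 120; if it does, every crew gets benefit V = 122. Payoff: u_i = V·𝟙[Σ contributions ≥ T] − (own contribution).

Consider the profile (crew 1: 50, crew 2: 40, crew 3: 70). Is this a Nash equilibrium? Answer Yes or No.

Total = 160 ≥ 120: provided.
Crew 1 (pledges 50, payoff 72): dropping to 0 → total 110, payoff 0. No gain.
Crew 2 (pledges 40, payoff 82): dropping to 0 → total 120, payoff 122. Profitable deviation.

No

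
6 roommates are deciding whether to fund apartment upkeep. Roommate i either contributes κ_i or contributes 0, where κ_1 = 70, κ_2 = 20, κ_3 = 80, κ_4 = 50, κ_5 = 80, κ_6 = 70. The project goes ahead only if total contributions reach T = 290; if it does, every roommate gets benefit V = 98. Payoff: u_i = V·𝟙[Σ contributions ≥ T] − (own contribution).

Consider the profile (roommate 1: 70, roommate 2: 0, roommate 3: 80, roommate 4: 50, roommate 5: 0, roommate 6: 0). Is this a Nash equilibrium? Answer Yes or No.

No

Total = 200 < 290: not provided.
Roommate 1 (pledges 70, payoff -70): dropping to 0 → total 130, payoff 0. Profitable deviation.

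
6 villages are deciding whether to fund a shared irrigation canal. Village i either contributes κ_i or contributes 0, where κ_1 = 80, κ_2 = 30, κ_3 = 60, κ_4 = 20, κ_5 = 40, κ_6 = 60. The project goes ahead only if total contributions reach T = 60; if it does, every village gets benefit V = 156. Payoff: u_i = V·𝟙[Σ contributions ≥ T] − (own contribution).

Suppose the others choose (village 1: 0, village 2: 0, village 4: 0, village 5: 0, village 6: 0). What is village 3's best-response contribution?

Others' total = 0. Contributing 60 brings total to 60 ≥ 60: gain V − κ_3 = 96.
Best response: 60.

60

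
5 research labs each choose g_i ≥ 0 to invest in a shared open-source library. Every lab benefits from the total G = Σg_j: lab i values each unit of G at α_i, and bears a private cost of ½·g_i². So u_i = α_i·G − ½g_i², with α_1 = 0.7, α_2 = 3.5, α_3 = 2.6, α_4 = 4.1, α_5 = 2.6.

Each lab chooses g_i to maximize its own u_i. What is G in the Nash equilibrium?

13.5

Lab i's FOC: ∂u_i/∂g_i = α_i − g_i = 0, so g_i* = α_i.
NE contributions = (0.7, 3.5, 2.6, 4.1, 2.6); G = 13.5.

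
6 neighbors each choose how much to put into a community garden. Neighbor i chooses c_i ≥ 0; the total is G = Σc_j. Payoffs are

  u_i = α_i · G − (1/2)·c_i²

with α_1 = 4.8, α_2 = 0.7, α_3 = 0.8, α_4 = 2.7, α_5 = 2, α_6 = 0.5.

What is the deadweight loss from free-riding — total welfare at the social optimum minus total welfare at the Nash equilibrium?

282.355

Neighbor i's FOC: ∂u_i/∂c_i = α_i − c_i = 0, so c_i* = α_i.
NE contributions = (4.8, 0.7, 0.8, 2.7, 2, 0.5); G = 11.5.
W^NE = (Σα)·G − ½Σα_i² = 11.5² − ½·35.71 = 114.395.
Planner sets c_i = Σα_j = 11.5 for every i, so G^SO = 6·11.5 = 69.
W^SO = (Σα)·G^SO − ½·6·(Σα)² = (6/2)·11.5² = 396.75.
Deadweight loss = W^SO − W^NE = 282.355.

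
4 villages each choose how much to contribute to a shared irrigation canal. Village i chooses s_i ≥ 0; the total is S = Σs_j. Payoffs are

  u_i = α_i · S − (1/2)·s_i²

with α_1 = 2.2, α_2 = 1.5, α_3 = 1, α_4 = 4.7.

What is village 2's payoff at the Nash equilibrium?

12.975

Village i's FOC: ∂u_i/∂s_i = α_i − s_i = 0, so s_i* = α_i.
NE contributions = (2.2, 1.5, 1, 4.7); S = 9.4.
u_2 = α_2·S − ½·(s_2)² = 1.5·9.4 − ½·1.5² = 12.975.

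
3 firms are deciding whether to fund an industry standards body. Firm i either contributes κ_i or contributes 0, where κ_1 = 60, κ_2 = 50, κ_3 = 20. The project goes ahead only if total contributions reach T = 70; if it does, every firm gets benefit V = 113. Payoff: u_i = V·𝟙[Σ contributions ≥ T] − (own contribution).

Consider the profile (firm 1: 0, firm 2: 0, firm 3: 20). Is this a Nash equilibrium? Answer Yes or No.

No

Total = 20 < 70: not provided.
Firm 1 (pledges 0, payoff 0): pledging 60 → total 80, payoff 53. Profitable deviation.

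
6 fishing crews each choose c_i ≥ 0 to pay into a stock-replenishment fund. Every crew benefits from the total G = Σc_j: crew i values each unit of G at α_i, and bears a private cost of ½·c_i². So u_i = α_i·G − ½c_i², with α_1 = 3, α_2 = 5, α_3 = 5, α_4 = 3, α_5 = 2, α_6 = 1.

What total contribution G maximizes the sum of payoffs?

Planner FOC: ∂(Σu_j)/∂c_i = (Σα_j) − c_i = 0, so c_i^SO = Σα_j = 19 for every i; G^SO = 114.

114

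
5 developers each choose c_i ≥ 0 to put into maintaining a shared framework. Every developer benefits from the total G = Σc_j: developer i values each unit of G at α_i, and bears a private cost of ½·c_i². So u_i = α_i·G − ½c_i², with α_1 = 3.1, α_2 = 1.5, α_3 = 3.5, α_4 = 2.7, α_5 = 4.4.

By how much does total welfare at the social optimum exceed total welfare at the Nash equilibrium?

371.94

Developer i's FOC: ∂u_i/∂c_i = α_i − c_i = 0, so c_i* = α_i.
NE contributions = (3.1, 1.5, 3.5, 2.7, 4.4); G = 15.2.
W^NE = (Σα)·G − ½Σα_i² = 15.2² − ½·50.76 = 205.66.
Planner sets c_i = Σα_j = 15.2 for every i, so G^SO = 5·15.2 = 76.
W^SO = (Σα)·G^SO − ½·5·(Σα)² = (5/2)·15.2² = 577.6.
Deadweight loss = W^SO − W^NE = 371.94.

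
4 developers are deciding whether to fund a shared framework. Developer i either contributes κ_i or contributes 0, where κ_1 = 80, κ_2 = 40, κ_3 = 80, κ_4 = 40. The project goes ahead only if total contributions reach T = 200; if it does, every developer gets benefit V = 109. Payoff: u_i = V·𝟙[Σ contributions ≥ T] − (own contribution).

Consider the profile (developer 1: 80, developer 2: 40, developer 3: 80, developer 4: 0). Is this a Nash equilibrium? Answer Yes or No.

Total = 200 ≥ 200: provided.
Developer 1 (pledges 80, payoff 29): dropping to 0 → total 120, payoff 0. No gain.
Developer 2 (pledges 40, payoff 69): dropping to 0 → total 160, payoff 0. No gain.
Developer 3 (pledges 80, payoff 29): dropping to 0 → total 120, payoff 0. No gain.
Developer 4 (pledges 0, payoff 109): pledging 40 → total 240, payoff 69. No gain.

Yes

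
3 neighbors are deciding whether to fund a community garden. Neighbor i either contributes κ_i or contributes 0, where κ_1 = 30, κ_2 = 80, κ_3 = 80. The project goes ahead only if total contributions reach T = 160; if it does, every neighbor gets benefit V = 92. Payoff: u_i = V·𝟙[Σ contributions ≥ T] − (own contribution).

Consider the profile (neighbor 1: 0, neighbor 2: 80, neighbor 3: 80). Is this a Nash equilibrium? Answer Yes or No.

Yes

Total = 160 ≥ 160: provided.
Neighbor 1 (pledges 0, payoff 92): pledging 30 → total 190, payoff 62. No gain.
Neighbor 2 (pledges 80, payoff 12): dropping to 0 → total 80, payoff 0. No gain.
Neighbor 3 (pledges 80, payoff 12): dropping to 0 → total 80, payoff 0. No gain.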